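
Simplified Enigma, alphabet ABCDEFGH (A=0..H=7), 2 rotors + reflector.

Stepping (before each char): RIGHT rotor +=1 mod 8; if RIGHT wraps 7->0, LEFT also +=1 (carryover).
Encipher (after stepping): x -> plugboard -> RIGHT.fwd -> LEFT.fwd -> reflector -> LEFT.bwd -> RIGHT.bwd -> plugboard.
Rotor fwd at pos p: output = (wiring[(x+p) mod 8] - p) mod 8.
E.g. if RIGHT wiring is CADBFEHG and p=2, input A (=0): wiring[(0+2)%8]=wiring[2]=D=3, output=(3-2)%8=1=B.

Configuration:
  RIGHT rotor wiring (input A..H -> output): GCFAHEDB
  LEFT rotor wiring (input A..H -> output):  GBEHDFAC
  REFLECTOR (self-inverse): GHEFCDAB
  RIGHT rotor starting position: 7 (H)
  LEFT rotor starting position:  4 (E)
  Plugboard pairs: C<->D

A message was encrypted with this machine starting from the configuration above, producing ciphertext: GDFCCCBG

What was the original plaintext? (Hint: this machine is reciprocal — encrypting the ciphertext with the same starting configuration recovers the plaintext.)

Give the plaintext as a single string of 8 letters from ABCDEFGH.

Char 1 ('G'): step: R->0, L->5 (L advanced); G->plug->G->R->D->L->B->refl->H->L'->F->R'->C->plug->D
Char 2 ('D'): step: R->1, L=5; D->plug->C->R->H->L->G->refl->A->L'->A->R'->G->plug->G
Char 3 ('F'): step: R->2, L=5; F->plug->F->R->H->L->G->refl->A->L'->A->R'->H->plug->H
Char 4 ('C'): step: R->3, L=5; C->plug->D->R->A->L->A->refl->G->L'->H->R'->G->plug->G
Char 5 ('C'): step: R->4, L=5; C->plug->D->R->F->L->H->refl->B->L'->D->R'->A->plug->A
Char 6 ('C'): step: R->5, L=5; C->plug->D->R->B->L->D->refl->F->L'->C->R'->H->plug->H
Char 7 ('B'): step: R->6, L=5; B->plug->B->R->D->L->B->refl->H->L'->F->R'->A->plug->A
Char 8 ('G'): step: R->7, L=5; G->plug->G->R->F->L->H->refl->B->L'->D->R'->C->plug->D

Answer: DGHGAHAD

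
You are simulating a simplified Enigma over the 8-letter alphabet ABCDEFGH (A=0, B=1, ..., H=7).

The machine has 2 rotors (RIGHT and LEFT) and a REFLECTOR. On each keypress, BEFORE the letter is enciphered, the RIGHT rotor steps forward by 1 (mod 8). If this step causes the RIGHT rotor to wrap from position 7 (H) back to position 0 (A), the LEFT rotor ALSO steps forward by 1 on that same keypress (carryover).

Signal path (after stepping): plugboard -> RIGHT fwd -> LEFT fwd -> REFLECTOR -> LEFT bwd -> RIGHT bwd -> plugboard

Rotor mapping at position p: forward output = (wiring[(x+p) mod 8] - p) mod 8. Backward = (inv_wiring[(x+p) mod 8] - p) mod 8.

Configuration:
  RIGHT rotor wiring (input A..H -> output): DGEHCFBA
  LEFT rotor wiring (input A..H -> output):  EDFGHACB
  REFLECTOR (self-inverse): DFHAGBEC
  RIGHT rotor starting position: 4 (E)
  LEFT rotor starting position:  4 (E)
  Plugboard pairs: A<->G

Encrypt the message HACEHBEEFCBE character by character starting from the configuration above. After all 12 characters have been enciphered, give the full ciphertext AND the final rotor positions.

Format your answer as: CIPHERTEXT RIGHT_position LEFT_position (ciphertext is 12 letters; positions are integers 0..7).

Answer: FDDCECFHCDHH 0 6

Derivation:
Char 1 ('H'): step: R->5, L=4; H->plug->H->R->F->L->H->refl->C->L'->H->R'->F->plug->F
Char 2 ('A'): step: R->6, L=4; A->plug->G->R->E->L->A->refl->D->L'->A->R'->D->plug->D
Char 3 ('C'): step: R->7, L=4; C->plug->C->R->H->L->C->refl->H->L'->F->R'->D->plug->D
Char 4 ('E'): step: R->0, L->5 (L advanced); E->plug->E->R->C->L->E->refl->G->L'->E->R'->C->plug->C
Char 5 ('H'): step: R->1, L=5; H->plug->H->R->C->L->E->refl->G->L'->E->R'->E->plug->E
Char 6 ('B'): step: R->2, L=5; B->plug->B->R->F->L->A->refl->D->L'->A->R'->C->plug->C
Char 7 ('E'): step: R->3, L=5; E->plug->E->R->F->L->A->refl->D->L'->A->R'->F->plug->F
Char 8 ('E'): step: R->4, L=5; E->plug->E->R->H->L->C->refl->H->L'->D->R'->H->plug->H
Char 9 ('F'): step: R->5, L=5; F->plug->F->R->H->L->C->refl->H->L'->D->R'->C->plug->C
Char 10 ('C'): step: R->6, L=5; C->plug->C->R->F->L->A->refl->D->L'->A->R'->D->plug->D
Char 11 ('B'): step: R->7, L=5; B->plug->B->R->E->L->G->refl->E->L'->C->R'->H->plug->H
Char 12 ('E'): step: R->0, L->6 (L advanced); E->plug->E->R->C->L->G->refl->E->L'->A->R'->H->plug->H
Final: ciphertext=FDDCECFHCDHH, RIGHT=0, LEFT=6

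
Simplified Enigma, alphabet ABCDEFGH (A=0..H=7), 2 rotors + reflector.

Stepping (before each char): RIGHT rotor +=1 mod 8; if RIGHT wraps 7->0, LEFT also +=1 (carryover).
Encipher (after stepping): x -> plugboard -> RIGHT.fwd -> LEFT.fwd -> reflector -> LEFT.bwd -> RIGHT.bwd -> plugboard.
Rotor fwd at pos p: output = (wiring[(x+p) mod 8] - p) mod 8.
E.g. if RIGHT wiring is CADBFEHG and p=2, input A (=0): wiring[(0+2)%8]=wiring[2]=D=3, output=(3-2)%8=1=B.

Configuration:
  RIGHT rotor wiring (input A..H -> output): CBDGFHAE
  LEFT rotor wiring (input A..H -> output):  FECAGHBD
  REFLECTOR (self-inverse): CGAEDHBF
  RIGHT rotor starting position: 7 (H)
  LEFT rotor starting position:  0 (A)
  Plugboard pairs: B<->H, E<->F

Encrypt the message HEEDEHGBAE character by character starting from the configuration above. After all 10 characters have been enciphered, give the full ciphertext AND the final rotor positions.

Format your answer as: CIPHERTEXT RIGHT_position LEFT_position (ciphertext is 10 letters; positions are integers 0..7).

Char 1 ('H'): step: R->0, L->1 (L advanced); H->plug->B->R->B->L->B->refl->G->L'->E->R'->H->plug->B
Char 2 ('E'): step: R->1, L=1; E->plug->F->R->H->L->E->refl->D->L'->A->R'->A->plug->A
Char 3 ('E'): step: R->2, L=1; E->plug->F->R->C->L->H->refl->F->L'->D->R'->C->plug->C
Char 4 ('D'): step: R->3, L=1; D->plug->D->R->F->L->A->refl->C->L'->G->R'->G->plug->G
Char 5 ('E'): step: R->4, L=1; E->plug->F->R->F->L->A->refl->C->L'->G->R'->E->plug->F
Char 6 ('H'): step: R->5, L=1; H->plug->B->R->D->L->F->refl->H->L'->C->R'->A->plug->A
Char 7 ('G'): step: R->6, L=1; G->plug->G->R->H->L->E->refl->D->L'->A->R'->F->plug->E
Char 8 ('B'): step: R->7, L=1; B->plug->H->R->B->L->B->refl->G->L'->E->R'->D->plug->D
Char 9 ('A'): step: R->0, L->2 (L advanced); A->plug->A->R->C->L->E->refl->D->L'->G->R'->D->plug->D
Char 10 ('E'): step: R->1, L=2; E->plug->F->R->H->L->C->refl->A->L'->A->R'->A->plug->A
Final: ciphertext=BACGFAEDDA, RIGHT=1, LEFT=2

Answer: BACGFAEDDA 1 2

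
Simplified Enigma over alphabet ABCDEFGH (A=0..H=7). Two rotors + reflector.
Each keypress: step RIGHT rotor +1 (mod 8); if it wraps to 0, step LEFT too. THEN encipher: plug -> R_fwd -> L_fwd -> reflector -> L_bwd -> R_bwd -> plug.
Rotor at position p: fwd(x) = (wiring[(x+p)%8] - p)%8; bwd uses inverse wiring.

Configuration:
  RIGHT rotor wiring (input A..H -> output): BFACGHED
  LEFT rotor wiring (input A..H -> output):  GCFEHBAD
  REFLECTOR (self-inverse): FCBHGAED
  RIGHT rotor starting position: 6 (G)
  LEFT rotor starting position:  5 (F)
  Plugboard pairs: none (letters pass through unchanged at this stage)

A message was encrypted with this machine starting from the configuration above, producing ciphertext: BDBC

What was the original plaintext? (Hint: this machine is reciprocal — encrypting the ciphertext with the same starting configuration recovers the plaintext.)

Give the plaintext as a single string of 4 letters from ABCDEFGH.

Answer: GAAG

Derivation:
Char 1 ('B'): step: R->7, L=5; B->plug->B->R->C->L->G->refl->E->L'->A->R'->G->plug->G
Char 2 ('D'): step: R->0, L->6 (L advanced); D->plug->D->R->C->L->A->refl->F->L'->B->R'->A->plug->A
Char 3 ('B'): step: R->1, L=6; B->plug->B->R->H->L->D->refl->H->L'->E->R'->A->plug->A
Char 4 ('C'): step: R->2, L=6; C->plug->C->R->E->L->H->refl->D->L'->H->R'->G->plug->G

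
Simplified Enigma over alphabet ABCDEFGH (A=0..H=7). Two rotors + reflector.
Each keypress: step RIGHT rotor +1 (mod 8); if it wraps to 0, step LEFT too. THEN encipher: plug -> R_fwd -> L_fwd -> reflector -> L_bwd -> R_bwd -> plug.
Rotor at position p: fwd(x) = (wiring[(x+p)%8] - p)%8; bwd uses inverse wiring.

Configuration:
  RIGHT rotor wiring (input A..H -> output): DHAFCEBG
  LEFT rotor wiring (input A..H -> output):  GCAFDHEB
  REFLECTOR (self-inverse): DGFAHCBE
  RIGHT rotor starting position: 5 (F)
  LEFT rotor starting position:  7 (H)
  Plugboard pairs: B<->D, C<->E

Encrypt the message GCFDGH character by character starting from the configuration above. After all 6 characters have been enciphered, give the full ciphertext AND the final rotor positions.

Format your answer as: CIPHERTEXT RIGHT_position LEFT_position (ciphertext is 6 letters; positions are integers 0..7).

Answer: AHCFDB 3 0

Derivation:
Char 1 ('G'): step: R->6, L=7; G->plug->G->R->E->L->G->refl->B->L'->D->R'->A->plug->A
Char 2 ('C'): step: R->7, L=7; C->plug->E->R->G->L->A->refl->D->L'->C->R'->H->plug->H
Char 3 ('F'): step: R->0, L->0 (L advanced); F->plug->F->R->E->L->D->refl->A->L'->C->R'->E->plug->C
Char 4 ('D'): step: R->1, L=0; D->plug->B->R->H->L->B->refl->G->L'->A->R'->F->plug->F
Char 5 ('G'): step: R->2, L=0; G->plug->G->R->B->L->C->refl->F->L'->D->R'->B->plug->D
Char 6 ('H'): step: R->3, L=0; H->plug->H->R->F->L->H->refl->E->L'->G->R'->D->plug->B
Final: ciphertext=AHCFDB, RIGHT=3, LEFT=0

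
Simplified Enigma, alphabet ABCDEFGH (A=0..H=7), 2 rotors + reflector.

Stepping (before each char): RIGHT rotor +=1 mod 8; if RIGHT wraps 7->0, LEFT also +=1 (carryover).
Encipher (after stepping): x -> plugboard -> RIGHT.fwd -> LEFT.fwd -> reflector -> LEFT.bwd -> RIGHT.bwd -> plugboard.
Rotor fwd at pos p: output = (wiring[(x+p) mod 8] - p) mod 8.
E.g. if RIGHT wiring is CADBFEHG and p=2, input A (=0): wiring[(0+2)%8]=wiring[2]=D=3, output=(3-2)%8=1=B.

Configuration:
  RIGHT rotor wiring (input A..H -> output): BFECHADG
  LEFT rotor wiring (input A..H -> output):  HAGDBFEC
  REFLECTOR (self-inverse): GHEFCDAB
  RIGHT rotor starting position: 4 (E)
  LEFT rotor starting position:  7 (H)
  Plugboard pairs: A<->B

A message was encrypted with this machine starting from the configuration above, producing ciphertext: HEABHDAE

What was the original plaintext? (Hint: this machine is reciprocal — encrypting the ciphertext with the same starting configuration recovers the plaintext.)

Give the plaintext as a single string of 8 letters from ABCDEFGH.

Answer: BGEDBGDB

Derivation:
Char 1 ('H'): step: R->5, L=7; H->plug->H->R->C->L->B->refl->H->L'->D->R'->A->plug->B
Char 2 ('E'): step: R->6, L=7; E->plug->E->R->G->L->G->refl->A->L'->B->R'->G->plug->G
Char 3 ('A'): step: R->7, L=7; A->plug->B->R->C->L->B->refl->H->L'->D->R'->E->plug->E
Char 4 ('B'): step: R->0, L->0 (L advanced); B->plug->A->R->B->L->A->refl->G->L'->C->R'->D->plug->D
Char 5 ('H'): step: R->1, L=0; H->plug->H->R->A->L->H->refl->B->L'->E->R'->A->plug->B
Char 6 ('D'): step: R->2, L=0; D->plug->D->R->G->L->E->refl->C->L'->H->R'->G->plug->G
Char 7 ('A'): step: R->3, L=0; A->plug->B->R->E->L->B->refl->H->L'->A->R'->D->plug->D
Char 8 ('E'): step: R->4, L=0; E->plug->E->R->F->L->F->refl->D->L'->D->R'->A->plug->B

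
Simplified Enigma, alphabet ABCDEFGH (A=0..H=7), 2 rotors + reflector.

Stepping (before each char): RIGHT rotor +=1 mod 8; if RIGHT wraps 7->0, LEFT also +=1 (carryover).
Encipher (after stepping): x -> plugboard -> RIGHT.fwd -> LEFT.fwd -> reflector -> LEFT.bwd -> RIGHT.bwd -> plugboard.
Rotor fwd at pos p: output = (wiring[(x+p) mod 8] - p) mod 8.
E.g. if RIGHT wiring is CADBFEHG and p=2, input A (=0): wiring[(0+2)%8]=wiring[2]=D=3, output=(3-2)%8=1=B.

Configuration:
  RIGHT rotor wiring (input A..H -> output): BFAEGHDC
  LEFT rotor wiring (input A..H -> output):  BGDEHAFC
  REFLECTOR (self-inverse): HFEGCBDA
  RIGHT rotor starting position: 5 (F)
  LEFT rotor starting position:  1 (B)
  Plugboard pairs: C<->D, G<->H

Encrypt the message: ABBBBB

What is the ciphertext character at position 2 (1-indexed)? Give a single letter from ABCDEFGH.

Char 1 ('A'): step: R->6, L=1; A->plug->A->R->F->L->E->refl->C->L'->B->R'->H->plug->G
Char 2 ('B'): step: R->7, L=1; B->plug->B->R->C->L->D->refl->G->L'->D->R'->A->plug->A

A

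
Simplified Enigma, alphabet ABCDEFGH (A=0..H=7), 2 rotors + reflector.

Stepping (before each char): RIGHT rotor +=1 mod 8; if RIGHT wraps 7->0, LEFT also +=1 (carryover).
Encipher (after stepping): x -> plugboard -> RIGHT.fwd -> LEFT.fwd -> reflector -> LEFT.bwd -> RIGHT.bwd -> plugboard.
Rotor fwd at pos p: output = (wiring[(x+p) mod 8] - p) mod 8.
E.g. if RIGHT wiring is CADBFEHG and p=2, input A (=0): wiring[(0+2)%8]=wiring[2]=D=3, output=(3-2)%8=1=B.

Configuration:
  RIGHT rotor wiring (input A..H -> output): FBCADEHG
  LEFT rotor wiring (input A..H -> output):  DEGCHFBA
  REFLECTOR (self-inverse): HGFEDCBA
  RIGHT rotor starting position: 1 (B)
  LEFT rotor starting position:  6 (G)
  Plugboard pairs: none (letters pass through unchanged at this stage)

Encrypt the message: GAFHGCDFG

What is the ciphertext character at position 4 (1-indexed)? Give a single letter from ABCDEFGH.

Char 1 ('G'): step: R->2, L=6; G->plug->G->R->D->L->G->refl->B->L'->G->R'->B->plug->B
Char 2 ('A'): step: R->3, L=6; A->plug->A->R->F->L->E->refl->D->L'->A->R'->B->plug->B
Char 3 ('F'): step: R->4, L=6; F->plug->F->R->F->L->E->refl->D->L'->A->R'->B->plug->B
Char 4 ('H'): step: R->5, L=6; H->plug->H->R->G->L->B->refl->G->L'->D->R'->G->plug->G

G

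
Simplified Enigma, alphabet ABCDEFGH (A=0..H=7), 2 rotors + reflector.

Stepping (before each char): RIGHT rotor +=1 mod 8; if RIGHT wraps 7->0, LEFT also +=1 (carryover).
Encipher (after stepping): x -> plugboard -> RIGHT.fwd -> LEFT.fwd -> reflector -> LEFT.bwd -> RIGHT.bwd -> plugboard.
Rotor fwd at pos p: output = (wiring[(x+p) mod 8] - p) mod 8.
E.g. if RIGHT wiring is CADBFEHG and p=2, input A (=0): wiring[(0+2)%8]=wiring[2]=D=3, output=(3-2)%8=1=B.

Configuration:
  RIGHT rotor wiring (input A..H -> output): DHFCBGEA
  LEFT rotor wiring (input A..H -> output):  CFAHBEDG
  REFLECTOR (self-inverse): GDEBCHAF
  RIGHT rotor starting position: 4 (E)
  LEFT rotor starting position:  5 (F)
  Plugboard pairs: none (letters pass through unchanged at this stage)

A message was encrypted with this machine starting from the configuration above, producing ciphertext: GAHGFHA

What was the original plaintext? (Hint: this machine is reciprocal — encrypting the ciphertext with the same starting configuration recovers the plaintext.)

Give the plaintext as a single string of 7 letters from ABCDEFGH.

Answer: EEFDDFD

Derivation:
Char 1 ('G'): step: R->5, L=5; G->plug->G->R->F->L->D->refl->B->L'->C->R'->E->plug->E
Char 2 ('A'): step: R->6, L=5; A->plug->A->R->G->L->C->refl->E->L'->H->R'->E->plug->E
Char 3 ('H'): step: R->7, L=5; H->plug->H->R->F->L->D->refl->B->L'->C->R'->F->plug->F
Char 4 ('G'): step: R->0, L->6 (L advanced); G->plug->G->R->E->L->C->refl->E->L'->C->R'->D->plug->D
Char 5 ('F'): step: R->1, L=6; F->plug->F->R->D->L->H->refl->F->L'->A->R'->D->plug->D
Char 6 ('H'): step: R->2, L=6; H->plug->H->R->F->L->B->refl->D->L'->G->R'->F->plug->F
Char 7 ('A'): step: R->3, L=6; A->plug->A->R->H->L->G->refl->A->L'->B->R'->D->plug->D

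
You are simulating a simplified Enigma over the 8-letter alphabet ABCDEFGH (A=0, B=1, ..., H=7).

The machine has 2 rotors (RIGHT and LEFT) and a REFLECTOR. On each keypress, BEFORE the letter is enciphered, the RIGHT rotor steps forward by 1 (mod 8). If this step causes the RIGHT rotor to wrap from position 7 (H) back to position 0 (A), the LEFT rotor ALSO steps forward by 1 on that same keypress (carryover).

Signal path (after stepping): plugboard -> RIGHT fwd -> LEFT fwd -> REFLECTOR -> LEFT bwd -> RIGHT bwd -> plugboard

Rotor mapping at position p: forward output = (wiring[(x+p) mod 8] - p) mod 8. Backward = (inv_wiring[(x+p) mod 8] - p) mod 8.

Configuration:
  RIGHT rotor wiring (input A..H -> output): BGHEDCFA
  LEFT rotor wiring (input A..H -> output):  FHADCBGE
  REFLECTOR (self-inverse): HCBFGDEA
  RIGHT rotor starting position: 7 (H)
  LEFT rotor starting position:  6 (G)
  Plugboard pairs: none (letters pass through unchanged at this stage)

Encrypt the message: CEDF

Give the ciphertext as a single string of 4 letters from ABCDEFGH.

Answer: FFAG

Derivation:
Char 1 ('C'): step: R->0, L->7 (L advanced); C->plug->C->R->H->L->H->refl->A->L'->C->R'->F->plug->F
Char 2 ('E'): step: R->1, L=7; E->plug->E->R->B->L->G->refl->E->L'->E->R'->F->plug->F
Char 3 ('D'): step: R->2, L=7; D->plug->D->R->A->L->F->refl->D->L'->F->R'->A->plug->A
Char 4 ('F'): step: R->3, L=7; F->plug->F->R->G->L->C->refl->B->L'->D->R'->G->plug->G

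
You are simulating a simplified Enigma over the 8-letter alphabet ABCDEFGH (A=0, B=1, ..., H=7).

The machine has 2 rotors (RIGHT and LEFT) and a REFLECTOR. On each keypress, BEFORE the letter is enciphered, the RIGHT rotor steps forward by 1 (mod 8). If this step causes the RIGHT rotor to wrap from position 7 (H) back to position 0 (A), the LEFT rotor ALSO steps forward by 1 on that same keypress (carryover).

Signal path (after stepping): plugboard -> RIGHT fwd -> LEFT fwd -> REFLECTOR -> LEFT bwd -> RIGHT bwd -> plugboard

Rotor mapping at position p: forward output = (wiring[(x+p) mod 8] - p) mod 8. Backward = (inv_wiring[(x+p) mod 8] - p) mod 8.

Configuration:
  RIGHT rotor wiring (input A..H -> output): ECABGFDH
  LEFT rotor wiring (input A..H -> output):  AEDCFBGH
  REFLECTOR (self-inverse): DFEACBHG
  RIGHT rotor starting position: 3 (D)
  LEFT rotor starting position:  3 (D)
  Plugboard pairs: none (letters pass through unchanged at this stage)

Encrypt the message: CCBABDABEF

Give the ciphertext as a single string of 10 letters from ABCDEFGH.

Answer: DADEAHBHBE

Derivation:
Char 1 ('C'): step: R->4, L=3; C->plug->C->R->H->L->A->refl->D->L'->D->R'->D->plug->D
Char 2 ('C'): step: R->5, L=3; C->plug->C->R->C->L->G->refl->H->L'->A->R'->A->plug->A
Char 3 ('B'): step: R->6, L=3; B->plug->B->R->B->L->C->refl->E->L'->E->R'->D->plug->D
Char 4 ('A'): step: R->7, L=3; A->plug->A->R->A->L->H->refl->G->L'->C->R'->E->plug->E
Char 5 ('B'): step: R->0, L->4 (L advanced); B->plug->B->R->C->L->C->refl->E->L'->E->R'->A->plug->A
Char 6 ('D'): step: R->1, L=4; D->plug->D->R->F->L->A->refl->D->L'->D->R'->H->plug->H
Char 7 ('A'): step: R->2, L=4; A->plug->A->R->G->L->H->refl->G->L'->H->R'->B->plug->B
Char 8 ('B'): step: R->3, L=4; B->plug->B->R->D->L->D->refl->A->L'->F->R'->H->plug->H
Char 9 ('E'): step: R->4, L=4; E->plug->E->R->A->L->B->refl->F->L'->B->R'->B->plug->B
Char 10 ('F'): step: R->5, L=4; F->plug->F->R->D->L->D->refl->A->L'->F->R'->E->plug->E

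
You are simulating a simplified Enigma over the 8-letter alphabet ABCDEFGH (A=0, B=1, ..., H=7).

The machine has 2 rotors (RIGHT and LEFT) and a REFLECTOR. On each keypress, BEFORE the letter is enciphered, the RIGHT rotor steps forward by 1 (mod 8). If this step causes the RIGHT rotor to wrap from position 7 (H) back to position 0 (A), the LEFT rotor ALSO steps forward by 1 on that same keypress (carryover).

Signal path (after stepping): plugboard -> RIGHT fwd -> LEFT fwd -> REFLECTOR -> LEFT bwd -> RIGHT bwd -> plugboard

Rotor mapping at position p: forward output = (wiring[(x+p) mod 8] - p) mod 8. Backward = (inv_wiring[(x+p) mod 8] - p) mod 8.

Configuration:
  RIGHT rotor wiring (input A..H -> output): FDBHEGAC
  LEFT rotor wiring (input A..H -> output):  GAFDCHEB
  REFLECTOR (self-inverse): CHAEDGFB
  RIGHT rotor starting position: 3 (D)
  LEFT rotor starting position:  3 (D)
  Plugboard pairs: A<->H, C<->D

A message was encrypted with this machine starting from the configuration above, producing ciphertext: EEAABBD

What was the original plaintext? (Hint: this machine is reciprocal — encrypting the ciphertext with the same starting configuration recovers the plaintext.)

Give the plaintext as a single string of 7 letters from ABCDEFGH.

Answer: AFDHGCC

Derivation:
Char 1 ('E'): step: R->4, L=3; E->plug->E->R->B->L->H->refl->B->L'->D->R'->H->plug->A
Char 2 ('E'): step: R->5, L=3; E->plug->E->R->G->L->F->refl->G->L'->E->R'->F->plug->F
Char 3 ('A'): step: R->6, L=3; A->plug->H->R->A->L->A->refl->C->L'->H->R'->C->plug->D
Char 4 ('A'): step: R->7, L=3; A->plug->H->R->B->L->H->refl->B->L'->D->R'->A->plug->H
Char 5 ('B'): step: R->0, L->4 (L advanced); B->plug->B->R->D->L->F->refl->G->L'->A->R'->G->plug->G
Char 6 ('B'): step: R->1, L=4; B->plug->B->R->A->L->G->refl->F->L'->D->R'->D->plug->C
Char 7 ('D'): step: R->2, L=4; D->plug->C->R->C->L->A->refl->C->L'->E->R'->D->plug->C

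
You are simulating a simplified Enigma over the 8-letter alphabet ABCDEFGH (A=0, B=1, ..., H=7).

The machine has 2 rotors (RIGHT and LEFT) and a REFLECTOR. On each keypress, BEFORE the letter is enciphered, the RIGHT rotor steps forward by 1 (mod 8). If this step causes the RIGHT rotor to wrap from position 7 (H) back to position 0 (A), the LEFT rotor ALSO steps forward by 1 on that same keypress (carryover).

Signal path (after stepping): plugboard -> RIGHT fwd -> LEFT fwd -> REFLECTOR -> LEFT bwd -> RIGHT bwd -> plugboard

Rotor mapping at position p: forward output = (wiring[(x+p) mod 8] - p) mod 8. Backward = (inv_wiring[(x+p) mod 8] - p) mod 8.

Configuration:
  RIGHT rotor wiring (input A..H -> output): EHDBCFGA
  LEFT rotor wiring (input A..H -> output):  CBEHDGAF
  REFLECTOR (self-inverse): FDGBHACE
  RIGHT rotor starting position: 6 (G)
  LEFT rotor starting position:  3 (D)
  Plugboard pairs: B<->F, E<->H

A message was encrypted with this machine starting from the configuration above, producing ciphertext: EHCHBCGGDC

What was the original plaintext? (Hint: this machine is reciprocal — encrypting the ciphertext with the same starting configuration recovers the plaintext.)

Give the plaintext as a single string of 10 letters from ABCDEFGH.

Char 1 ('E'): step: R->7, L=3; E->plug->H->R->H->L->B->refl->D->L'->C->R'->E->plug->H
Char 2 ('H'): step: R->0, L->4 (L advanced); H->plug->E->R->C->L->E->refl->H->L'->A->R'->H->plug->E
Char 3 ('C'): step: R->1, L=4; C->plug->C->R->A->L->H->refl->E->L'->C->R'->B->plug->F
Char 4 ('H'): step: R->2, L=4; H->plug->E->R->E->L->G->refl->C->L'->B->R'->A->plug->A
Char 5 ('B'): step: R->3, L=4; B->plug->F->R->B->L->C->refl->G->L'->E->R'->G->plug->G
Char 6 ('C'): step: R->4, L=4; C->plug->C->R->C->L->E->refl->H->L'->A->R'->E->plug->H
Char 7 ('G'): step: R->5, L=4; G->plug->G->R->E->L->G->refl->C->L'->B->R'->B->plug->F
Char 8 ('G'): step: R->6, L=4; G->plug->G->R->E->L->G->refl->C->L'->B->R'->D->plug->D
Char 9 ('D'): step: R->7, L=4; D->plug->D->R->E->L->G->refl->C->L'->B->R'->A->plug->A
Char 10 ('C'): step: R->0, L->5 (L advanced); C->plug->C->R->D->L->F->refl->A->L'->C->R'->E->plug->H

Answer: HEFAGHFDAH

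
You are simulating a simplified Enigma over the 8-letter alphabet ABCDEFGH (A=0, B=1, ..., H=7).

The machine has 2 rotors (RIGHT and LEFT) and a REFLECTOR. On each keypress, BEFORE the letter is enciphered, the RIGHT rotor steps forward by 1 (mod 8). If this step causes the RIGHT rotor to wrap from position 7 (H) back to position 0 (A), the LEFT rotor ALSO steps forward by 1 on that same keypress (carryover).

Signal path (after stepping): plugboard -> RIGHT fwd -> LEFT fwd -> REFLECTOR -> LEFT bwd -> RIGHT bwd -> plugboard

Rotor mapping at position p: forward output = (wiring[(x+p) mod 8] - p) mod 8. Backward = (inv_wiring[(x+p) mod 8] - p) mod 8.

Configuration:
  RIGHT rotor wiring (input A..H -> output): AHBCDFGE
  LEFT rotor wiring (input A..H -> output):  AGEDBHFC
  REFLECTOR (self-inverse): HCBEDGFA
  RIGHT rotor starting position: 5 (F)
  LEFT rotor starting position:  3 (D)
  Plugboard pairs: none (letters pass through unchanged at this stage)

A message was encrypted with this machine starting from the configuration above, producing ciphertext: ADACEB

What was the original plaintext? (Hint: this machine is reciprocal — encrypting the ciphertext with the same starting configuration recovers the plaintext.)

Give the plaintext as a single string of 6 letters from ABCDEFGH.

Char 1 ('A'): step: R->6, L=3; A->plug->A->R->A->L->A->refl->H->L'->E->R'->F->plug->F
Char 2 ('D'): step: R->7, L=3; D->plug->D->R->C->L->E->refl->D->L'->G->R'->G->plug->G
Char 3 ('A'): step: R->0, L->4 (L advanced); A->plug->A->R->A->L->F->refl->G->L'->D->R'->E->plug->E
Char 4 ('C'): step: R->1, L=4; C->plug->C->R->B->L->D->refl->E->L'->E->R'->E->plug->E
Char 5 ('E'): step: R->2, L=4; E->plug->E->R->E->L->E->refl->D->L'->B->R'->C->plug->C
Char 6 ('B'): step: R->3, L=4; B->plug->B->R->A->L->F->refl->G->L'->D->R'->D->plug->D

Answer: FGEECD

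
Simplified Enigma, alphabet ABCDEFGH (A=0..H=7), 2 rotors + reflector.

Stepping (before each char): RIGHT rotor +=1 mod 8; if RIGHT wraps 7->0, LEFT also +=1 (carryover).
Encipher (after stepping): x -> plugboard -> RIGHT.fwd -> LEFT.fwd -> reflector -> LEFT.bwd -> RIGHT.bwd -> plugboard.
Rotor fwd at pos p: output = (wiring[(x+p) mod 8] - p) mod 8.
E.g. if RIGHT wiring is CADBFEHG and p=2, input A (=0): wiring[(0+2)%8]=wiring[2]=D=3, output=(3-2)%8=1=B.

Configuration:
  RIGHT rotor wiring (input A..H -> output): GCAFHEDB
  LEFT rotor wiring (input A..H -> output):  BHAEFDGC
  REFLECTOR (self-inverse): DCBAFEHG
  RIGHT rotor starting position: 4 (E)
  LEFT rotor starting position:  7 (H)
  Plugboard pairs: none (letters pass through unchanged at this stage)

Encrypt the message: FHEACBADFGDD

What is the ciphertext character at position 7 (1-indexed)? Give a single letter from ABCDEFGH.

Char 1 ('F'): step: R->5, L=7; F->plug->F->R->D->L->B->refl->C->L'->B->R'->D->plug->D
Char 2 ('H'): step: R->6, L=7; H->plug->H->R->G->L->E->refl->F->L'->E->R'->D->plug->D
Char 3 ('E'): step: R->7, L=7; E->plug->E->R->G->L->E->refl->F->L'->E->R'->H->plug->H
Char 4 ('A'): step: R->0, L->0 (L advanced); A->plug->A->R->G->L->G->refl->H->L'->B->R'->H->plug->H
Char 5 ('C'): step: R->1, L=0; C->plug->C->R->E->L->F->refl->E->L'->D->R'->E->plug->E
Char 6 ('B'): step: R->2, L=0; B->plug->B->R->D->L->E->refl->F->L'->E->R'->G->plug->G
Char 7 ('A'): step: R->3, L=0; A->plug->A->R->C->L->A->refl->D->L'->F->R'->H->plug->H

H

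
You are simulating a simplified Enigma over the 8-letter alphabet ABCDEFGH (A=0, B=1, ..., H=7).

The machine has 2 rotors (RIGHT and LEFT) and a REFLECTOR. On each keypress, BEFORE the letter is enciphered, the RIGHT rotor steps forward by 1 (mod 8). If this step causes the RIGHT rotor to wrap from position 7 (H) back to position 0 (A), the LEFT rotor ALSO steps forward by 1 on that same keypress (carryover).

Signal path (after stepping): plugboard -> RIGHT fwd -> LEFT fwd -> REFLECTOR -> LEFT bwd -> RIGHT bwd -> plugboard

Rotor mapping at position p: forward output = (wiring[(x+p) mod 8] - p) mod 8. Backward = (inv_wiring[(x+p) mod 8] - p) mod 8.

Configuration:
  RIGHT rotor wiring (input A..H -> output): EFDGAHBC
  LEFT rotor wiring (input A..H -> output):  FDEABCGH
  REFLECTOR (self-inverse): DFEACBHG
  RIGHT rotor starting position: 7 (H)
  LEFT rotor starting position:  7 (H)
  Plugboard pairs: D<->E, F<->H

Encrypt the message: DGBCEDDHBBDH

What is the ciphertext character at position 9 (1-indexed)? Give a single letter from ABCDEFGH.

Char 1 ('D'): step: R->0, L->0 (L advanced); D->plug->E->R->A->L->F->refl->B->L'->E->R'->A->plug->A
Char 2 ('G'): step: R->1, L=0; G->plug->G->R->B->L->D->refl->A->L'->D->R'->H->plug->F
Char 3 ('B'): step: R->2, L=0; B->plug->B->R->E->L->B->refl->F->L'->A->R'->F->plug->H
Char 4 ('C'): step: R->3, L=0; C->plug->C->R->E->L->B->refl->F->L'->A->R'->H->plug->F
Char 5 ('E'): step: R->4, L=0; E->plug->D->R->G->L->G->refl->H->L'->H->R'->G->plug->G
Char 6 ('D'): step: R->5, L=0; D->plug->E->R->A->L->F->refl->B->L'->E->R'->B->plug->B
Char 7 ('D'): step: R->6, L=0; D->plug->E->R->F->L->C->refl->E->L'->C->R'->G->plug->G
Char 8 ('H'): step: R->7, L=0; H->plug->F->R->B->L->D->refl->A->L'->D->R'->A->plug->A
Char 9 ('B'): step: R->0, L->1 (L advanced); B->plug->B->R->F->L->F->refl->B->L'->E->R'->A->plug->A

A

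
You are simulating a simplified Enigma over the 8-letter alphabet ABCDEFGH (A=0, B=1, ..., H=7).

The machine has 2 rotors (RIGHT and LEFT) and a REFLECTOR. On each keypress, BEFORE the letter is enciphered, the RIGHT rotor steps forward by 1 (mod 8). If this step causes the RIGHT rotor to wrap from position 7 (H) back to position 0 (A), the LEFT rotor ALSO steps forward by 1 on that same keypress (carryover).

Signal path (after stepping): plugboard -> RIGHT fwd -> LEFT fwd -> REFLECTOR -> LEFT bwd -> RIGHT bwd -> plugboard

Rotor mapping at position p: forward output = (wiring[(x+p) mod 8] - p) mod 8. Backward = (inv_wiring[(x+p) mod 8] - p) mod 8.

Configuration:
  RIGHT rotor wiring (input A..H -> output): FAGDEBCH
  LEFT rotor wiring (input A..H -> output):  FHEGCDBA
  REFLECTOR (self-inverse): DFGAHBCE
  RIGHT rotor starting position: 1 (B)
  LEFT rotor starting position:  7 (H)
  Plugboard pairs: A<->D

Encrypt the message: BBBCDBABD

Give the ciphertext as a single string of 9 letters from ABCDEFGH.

Char 1 ('B'): step: R->2, L=7; B->plug->B->R->B->L->G->refl->C->L'->H->R'->D->plug->A
Char 2 ('B'): step: R->3, L=7; B->plug->B->R->B->L->G->refl->C->L'->H->R'->D->plug->A
Char 3 ('B'): step: R->4, L=7; B->plug->B->R->F->L->D->refl->A->L'->C->R'->G->plug->G
Char 4 ('C'): step: R->5, L=7; C->plug->C->R->C->L->A->refl->D->L'->F->R'->B->plug->B
Char 5 ('D'): step: R->6, L=7; D->plug->A->R->E->L->H->refl->E->L'->G->R'->G->plug->G
Char 6 ('B'): step: R->7, L=7; B->plug->B->R->G->L->E->refl->H->L'->E->R'->E->plug->E
Char 7 ('A'): step: R->0, L->0 (L advanced); A->plug->D->R->D->L->G->refl->C->L'->E->R'->E->plug->E
Char 8 ('B'): step: R->1, L=0; B->plug->B->R->F->L->D->refl->A->L'->H->R'->A->plug->D
Char 9 ('D'): step: R->2, L=0; D->plug->A->R->E->L->C->refl->G->L'->D->R'->G->plug->G

Answer: AAGBGEEDG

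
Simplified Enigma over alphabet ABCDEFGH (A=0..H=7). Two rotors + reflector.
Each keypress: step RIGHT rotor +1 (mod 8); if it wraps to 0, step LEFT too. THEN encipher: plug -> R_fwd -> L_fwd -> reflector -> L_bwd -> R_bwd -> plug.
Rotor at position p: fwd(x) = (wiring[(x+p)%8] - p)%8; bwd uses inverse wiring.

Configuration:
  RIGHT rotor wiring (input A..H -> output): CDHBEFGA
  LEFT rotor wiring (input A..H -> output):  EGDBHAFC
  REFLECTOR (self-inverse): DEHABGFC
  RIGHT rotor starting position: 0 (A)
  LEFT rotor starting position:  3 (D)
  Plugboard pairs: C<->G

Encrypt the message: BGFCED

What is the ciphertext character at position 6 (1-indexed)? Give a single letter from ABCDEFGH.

Char 1 ('B'): step: R->1, L=3; B->plug->B->R->G->L->D->refl->A->L'->H->R'->G->plug->C
Char 2 ('G'): step: R->2, L=3; G->plug->C->R->C->L->F->refl->G->L'->A->R'->G->plug->C
Char 3 ('F'): step: R->3, L=3; F->plug->F->R->H->L->A->refl->D->L'->G->R'->A->plug->A
Char 4 ('C'): step: R->4, L=3; C->plug->G->R->D->L->C->refl->H->L'->E->R'->D->plug->D
Char 5 ('E'): step: R->5, L=3; E->plug->E->R->G->L->D->refl->A->L'->H->R'->H->plug->H
Char 6 ('D'): step: R->6, L=3; D->plug->D->R->F->L->B->refl->E->L'->B->R'->E->plug->E

E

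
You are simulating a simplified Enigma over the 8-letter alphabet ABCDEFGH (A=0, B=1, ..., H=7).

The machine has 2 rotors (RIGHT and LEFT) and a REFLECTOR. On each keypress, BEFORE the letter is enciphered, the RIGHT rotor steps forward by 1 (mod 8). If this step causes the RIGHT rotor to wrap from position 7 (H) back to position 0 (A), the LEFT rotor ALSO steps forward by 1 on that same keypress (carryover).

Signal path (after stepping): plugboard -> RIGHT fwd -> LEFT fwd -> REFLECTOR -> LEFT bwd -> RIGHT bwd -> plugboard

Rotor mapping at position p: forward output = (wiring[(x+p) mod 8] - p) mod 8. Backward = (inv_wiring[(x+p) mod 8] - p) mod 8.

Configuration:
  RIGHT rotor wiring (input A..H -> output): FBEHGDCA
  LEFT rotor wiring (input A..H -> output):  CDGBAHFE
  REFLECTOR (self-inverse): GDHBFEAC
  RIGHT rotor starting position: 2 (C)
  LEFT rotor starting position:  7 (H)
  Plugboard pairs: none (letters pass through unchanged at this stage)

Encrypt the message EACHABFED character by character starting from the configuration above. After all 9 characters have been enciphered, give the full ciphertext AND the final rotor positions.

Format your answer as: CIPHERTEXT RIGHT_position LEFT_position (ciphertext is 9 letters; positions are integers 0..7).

Answer: HGEFDFBBG 3 0

Derivation:
Char 1 ('E'): step: R->3, L=7; E->plug->E->R->F->L->B->refl->D->L'->B->R'->H->plug->H
Char 2 ('A'): step: R->4, L=7; A->plug->A->R->C->L->E->refl->F->L'->A->R'->G->plug->G
Char 3 ('C'): step: R->5, L=7; C->plug->C->R->D->L->H->refl->C->L'->E->R'->E->plug->E
Char 4 ('H'): step: R->6, L=7; H->plug->H->R->F->L->B->refl->D->L'->B->R'->F->plug->F
Char 5 ('A'): step: R->7, L=7; A->plug->A->R->B->L->D->refl->B->L'->F->R'->D->plug->D
Char 6 ('B'): step: R->0, L->0 (L advanced); B->plug->B->R->B->L->D->refl->B->L'->D->R'->F->plug->F
Char 7 ('F'): step: R->1, L=0; F->plug->F->R->B->L->D->refl->B->L'->D->R'->B->plug->B
Char 8 ('E'): step: R->2, L=0; E->plug->E->R->A->L->C->refl->H->L'->F->R'->B->plug->B
Char 9 ('D'): step: R->3, L=0; D->plug->D->R->H->L->E->refl->F->L'->G->R'->G->plug->G
Final: ciphertext=HGEFDFBBG, RIGHT=3, LEFT=0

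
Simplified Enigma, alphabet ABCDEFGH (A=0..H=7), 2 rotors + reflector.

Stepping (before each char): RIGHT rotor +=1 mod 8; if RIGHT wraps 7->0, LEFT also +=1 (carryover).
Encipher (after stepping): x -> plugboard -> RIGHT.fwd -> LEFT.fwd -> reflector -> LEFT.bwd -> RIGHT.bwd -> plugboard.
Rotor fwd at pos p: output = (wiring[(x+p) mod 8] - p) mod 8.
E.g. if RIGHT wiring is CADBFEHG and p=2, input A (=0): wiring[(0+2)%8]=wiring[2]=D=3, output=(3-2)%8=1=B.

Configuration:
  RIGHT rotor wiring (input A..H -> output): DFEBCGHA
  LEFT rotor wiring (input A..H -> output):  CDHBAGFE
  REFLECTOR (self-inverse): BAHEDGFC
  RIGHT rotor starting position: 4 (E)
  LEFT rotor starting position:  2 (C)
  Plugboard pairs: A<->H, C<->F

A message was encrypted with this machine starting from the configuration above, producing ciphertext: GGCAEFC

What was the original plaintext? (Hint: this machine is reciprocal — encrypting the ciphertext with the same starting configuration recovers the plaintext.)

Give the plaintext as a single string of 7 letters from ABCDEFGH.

Char 1 ('G'): step: R->5, L=2; G->plug->G->R->E->L->D->refl->E->L'->D->R'->C->plug->F
Char 2 ('G'): step: R->6, L=2; G->plug->G->R->E->L->D->refl->E->L'->D->R'->F->plug->C
Char 3 ('C'): step: R->7, L=2; C->plug->F->R->D->L->E->refl->D->L'->E->R'->B->plug->B
Char 4 ('A'): step: R->0, L->3 (L advanced); A->plug->H->R->A->L->G->refl->F->L'->B->R'->D->plug->D
Char 5 ('E'): step: R->1, L=3; E->plug->E->R->F->L->H->refl->C->L'->D->R'->B->plug->B
Char 6 ('F'): step: R->2, L=3; F->plug->C->R->A->L->G->refl->F->L'->B->R'->G->plug->G
Char 7 ('C'): step: R->3, L=3; C->plug->F->R->A->L->G->refl->F->L'->B->R'->H->plug->A

Answer: FCBDBGA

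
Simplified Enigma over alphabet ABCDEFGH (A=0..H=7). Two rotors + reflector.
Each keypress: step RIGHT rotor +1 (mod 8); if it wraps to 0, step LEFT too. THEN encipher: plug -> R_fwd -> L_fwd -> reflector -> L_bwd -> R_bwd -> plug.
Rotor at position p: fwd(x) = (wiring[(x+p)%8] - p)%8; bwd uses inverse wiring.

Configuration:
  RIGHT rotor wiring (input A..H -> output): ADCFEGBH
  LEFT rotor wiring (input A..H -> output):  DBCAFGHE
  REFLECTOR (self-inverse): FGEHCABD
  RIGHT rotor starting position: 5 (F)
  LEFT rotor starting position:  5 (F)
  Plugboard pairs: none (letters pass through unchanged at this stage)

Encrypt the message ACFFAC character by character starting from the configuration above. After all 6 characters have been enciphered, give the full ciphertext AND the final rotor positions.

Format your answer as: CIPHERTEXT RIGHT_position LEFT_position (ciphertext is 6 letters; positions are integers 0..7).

Answer: HBBBHD 3 6

Derivation:
Char 1 ('A'): step: R->6, L=5; A->plug->A->R->D->L->G->refl->B->L'->A->R'->H->plug->H
Char 2 ('C'): step: R->7, L=5; C->plug->C->R->E->L->E->refl->C->L'->B->R'->B->plug->B
Char 3 ('F'): step: R->0, L->6 (L advanced); F->plug->F->R->G->L->H->refl->D->L'->D->R'->B->plug->B
Char 4 ('F'): step: R->1, L=6; F->plug->F->R->A->L->B->refl->G->L'->B->R'->B->plug->B
Char 5 ('A'): step: R->2, L=6; A->plug->A->R->A->L->B->refl->G->L'->B->R'->H->plug->H
Char 6 ('C'): step: R->3, L=6; C->plug->C->R->D->L->D->refl->H->L'->G->R'->D->plug->D
Final: ciphertext=HBBBHD, RIGHT=3, LEFT=6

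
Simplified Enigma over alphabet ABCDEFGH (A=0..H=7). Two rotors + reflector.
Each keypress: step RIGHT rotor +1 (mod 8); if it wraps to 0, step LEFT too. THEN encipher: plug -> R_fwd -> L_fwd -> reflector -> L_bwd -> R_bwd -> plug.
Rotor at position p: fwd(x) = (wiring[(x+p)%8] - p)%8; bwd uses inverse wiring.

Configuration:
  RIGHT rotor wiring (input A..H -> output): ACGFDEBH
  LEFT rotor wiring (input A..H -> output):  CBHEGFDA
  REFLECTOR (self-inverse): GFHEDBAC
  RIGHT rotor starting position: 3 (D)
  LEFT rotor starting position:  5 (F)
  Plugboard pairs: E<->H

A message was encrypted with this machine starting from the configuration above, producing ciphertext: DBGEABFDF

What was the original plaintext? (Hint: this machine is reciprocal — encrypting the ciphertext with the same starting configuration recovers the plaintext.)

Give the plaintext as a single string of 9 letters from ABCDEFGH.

Char 1 ('D'): step: R->4, L=5; D->plug->D->R->D->L->F->refl->B->L'->H->R'->A->plug->A
Char 2 ('B'): step: R->5, L=5; B->plug->B->R->E->L->E->refl->D->L'->C->R'->C->plug->C
Char 3 ('G'): step: R->6, L=5; G->plug->G->R->F->L->C->refl->H->L'->G->R'->H->plug->E
Char 4 ('E'): step: R->7, L=5; E->plug->H->R->C->L->D->refl->E->L'->E->R'->F->plug->F
Char 5 ('A'): step: R->0, L->6 (L advanced); A->plug->A->R->A->L->F->refl->B->L'->E->R'->F->plug->F
Char 6 ('B'): step: R->1, L=6; B->plug->B->R->F->L->G->refl->A->L'->G->R'->G->plug->G
Char 7 ('F'): step: R->2, L=6; F->plug->F->R->F->L->G->refl->A->L'->G->R'->G->plug->G
Char 8 ('D'): step: R->3, L=6; D->plug->D->R->G->L->A->refl->G->L'->F->R'->F->plug->F
Char 9 ('F'): step: R->4, L=6; F->plug->F->R->G->L->A->refl->G->L'->F->R'->C->plug->C

Answer: ACEFFGGFC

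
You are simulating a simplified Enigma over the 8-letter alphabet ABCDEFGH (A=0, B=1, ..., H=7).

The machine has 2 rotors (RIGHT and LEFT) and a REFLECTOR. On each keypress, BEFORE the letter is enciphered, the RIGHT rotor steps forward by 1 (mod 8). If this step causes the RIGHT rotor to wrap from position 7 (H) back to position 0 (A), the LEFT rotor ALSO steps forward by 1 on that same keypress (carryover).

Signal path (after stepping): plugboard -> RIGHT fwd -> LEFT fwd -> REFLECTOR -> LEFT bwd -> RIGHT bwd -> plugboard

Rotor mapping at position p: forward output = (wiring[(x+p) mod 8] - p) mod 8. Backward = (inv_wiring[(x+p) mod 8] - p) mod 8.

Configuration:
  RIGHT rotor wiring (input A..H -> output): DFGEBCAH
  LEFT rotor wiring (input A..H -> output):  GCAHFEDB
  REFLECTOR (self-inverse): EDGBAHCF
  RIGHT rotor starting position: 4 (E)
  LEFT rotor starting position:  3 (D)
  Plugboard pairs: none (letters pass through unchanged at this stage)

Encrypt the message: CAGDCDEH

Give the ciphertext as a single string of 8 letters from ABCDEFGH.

Answer: ACABHCDE

Derivation:
Char 1 ('C'): step: R->5, L=3; C->plug->C->R->C->L->B->refl->D->L'->F->R'->A->plug->A
Char 2 ('A'): step: R->6, L=3; A->plug->A->R->C->L->B->refl->D->L'->F->R'->C->plug->C
Char 3 ('G'): step: R->7, L=3; G->plug->G->R->D->L->A->refl->E->L'->A->R'->A->plug->A
Char 4 ('D'): step: R->0, L->4 (L advanced); D->plug->D->R->E->L->C->refl->G->L'->F->R'->B->plug->B
Char 5 ('C'): step: R->1, L=4; C->plug->C->R->D->L->F->refl->H->L'->C->R'->H->plug->H
Char 6 ('D'): step: R->2, L=4; D->plug->D->R->A->L->B->refl->D->L'->H->R'->C->plug->C
Char 7 ('E'): step: R->3, L=4; E->plug->E->R->E->L->C->refl->G->L'->F->R'->D->plug->D
Char 8 ('H'): step: R->4, L=4; H->plug->H->R->A->L->B->refl->D->L'->H->R'->E->plug->E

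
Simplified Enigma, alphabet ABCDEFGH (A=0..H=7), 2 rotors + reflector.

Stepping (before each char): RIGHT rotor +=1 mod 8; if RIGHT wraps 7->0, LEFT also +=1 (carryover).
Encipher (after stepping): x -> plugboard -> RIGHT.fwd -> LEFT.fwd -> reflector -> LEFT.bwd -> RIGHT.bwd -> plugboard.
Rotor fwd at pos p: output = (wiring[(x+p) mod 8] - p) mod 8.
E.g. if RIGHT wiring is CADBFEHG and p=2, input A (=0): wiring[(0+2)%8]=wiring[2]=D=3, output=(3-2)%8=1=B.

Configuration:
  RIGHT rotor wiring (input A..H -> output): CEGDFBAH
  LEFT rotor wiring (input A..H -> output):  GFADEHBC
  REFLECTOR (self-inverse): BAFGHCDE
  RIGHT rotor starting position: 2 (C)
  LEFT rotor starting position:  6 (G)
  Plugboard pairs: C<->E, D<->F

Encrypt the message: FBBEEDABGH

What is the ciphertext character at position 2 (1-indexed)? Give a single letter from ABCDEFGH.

Char 1 ('F'): step: R->3, L=6; F->plug->D->R->F->L->F->refl->C->L'->E->R'->E->plug->C
Char 2 ('B'): step: R->4, L=6; B->plug->B->R->F->L->F->refl->C->L'->E->R'->C->plug->E

E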